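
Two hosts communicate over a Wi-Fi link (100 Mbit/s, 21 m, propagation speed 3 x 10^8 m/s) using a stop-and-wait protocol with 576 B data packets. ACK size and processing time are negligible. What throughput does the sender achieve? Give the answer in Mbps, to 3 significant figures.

t_tx = L/R = 4608/100000000 = 4.608e-05 s.
t_prop = 21/300000000 = 7e-08 s; RTT = 1.4e-07 s.
Cycle = t_tx + RTT = 4.622e-05 s.
Throughput = L / cycle = 4608 / 4.622e-05 = 99.7 Mbps.

99.7 Mbps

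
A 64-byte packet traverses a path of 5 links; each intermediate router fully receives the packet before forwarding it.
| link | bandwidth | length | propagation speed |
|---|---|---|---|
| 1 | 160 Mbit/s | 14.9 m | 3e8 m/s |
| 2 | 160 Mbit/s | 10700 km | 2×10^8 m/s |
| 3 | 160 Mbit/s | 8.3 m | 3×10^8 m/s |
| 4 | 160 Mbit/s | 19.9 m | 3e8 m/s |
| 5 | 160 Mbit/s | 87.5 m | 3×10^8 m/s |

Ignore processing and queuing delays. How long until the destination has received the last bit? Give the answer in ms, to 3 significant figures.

L = 64 × 8 = 512 bits.
Transmission delay per hop = L/R = 512/160000000 = 0.0032 ms; 5 hops → 0.016 ms.
Propagation delays (d/s per hop): 4.96667e-05, 53.5, 2.76667e-05, 6.63333e-05, 0.000291667 ms; sum = 53.5004 ms.
End-to-end = 53.5 ms.

53.5 ms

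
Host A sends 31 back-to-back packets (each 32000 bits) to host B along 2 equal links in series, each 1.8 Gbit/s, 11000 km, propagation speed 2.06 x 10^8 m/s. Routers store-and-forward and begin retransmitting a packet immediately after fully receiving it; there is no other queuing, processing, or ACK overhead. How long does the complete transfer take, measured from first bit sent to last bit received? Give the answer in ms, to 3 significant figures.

107 ms

Per-hop transmission t_tx = L/R = 32000/1800000000 = 0.0177778 ms.
Per-hop propagation t_prop = 11000000/206000000 = 53.3981 ms.
Pipeline fill: first packet needs 2·t_tx to clear all hops; remaining 30 packets each add one t_tx.
Total = (2+31-1)·t_tx + 2·t_prop = 32·0.0177778 + 2·53.3981 = 107 ms.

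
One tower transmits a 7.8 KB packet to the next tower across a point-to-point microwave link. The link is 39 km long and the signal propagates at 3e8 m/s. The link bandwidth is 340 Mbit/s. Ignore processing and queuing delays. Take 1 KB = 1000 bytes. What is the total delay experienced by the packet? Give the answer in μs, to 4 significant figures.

313.5 μs

L = 62400 bits.
Transmission delay = L/R = 62400 / 340000000 = 183.529 μs.
Propagation delay = d/s = 39000 m / 300000000 m/s = 130 μs.
Total = 313.5 μs.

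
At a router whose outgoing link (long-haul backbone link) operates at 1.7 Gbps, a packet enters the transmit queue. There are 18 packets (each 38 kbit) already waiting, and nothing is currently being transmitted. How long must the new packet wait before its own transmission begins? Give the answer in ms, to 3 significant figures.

0.402 ms

Each queued packet: L/R = 38000/1700000000 = 0.0223529 ms.
18 queued → 0.402353 ms.
Queuing delay = 0.402 ms.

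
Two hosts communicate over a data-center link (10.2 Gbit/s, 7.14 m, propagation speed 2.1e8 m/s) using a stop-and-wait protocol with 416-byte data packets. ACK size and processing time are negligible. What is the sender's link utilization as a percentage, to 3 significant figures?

t_tx = L/R = 3328/10200000000 = 3.26275e-07 s.
t_prop = 7.14/210000000 = 3.4e-08 s; RTT = 6.8e-08 s.
Cycle = t_tx + RTT = 3.94275e-07 s.
Utilization = t_tx / cycle = 3.26275e-07/3.94275e-07 = 82.8 %.

82.8 %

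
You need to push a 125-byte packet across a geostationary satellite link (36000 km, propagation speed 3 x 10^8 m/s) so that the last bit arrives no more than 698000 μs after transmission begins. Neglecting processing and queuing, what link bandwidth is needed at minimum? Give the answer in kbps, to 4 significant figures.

L = 1000 bits.
Propagation delay = 36000000 / 300000000 = 120000 μs.
Transmission budget = 698000 − 120000 = 578000 μs.
R ≥ L / t_tx = 1000 bits / 0.578 s = 1.730 kbps.

1.730 kbps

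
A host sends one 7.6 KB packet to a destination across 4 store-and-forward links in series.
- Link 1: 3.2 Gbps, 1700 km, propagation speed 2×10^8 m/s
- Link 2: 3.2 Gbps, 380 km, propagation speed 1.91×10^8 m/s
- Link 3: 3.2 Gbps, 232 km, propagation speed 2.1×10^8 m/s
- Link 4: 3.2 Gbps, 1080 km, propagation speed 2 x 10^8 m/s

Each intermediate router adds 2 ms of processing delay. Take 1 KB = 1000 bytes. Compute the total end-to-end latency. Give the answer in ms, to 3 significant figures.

23.1 ms

L = 60800 bits.
Transmission delay per hop = L/R = 60800/3200000000 = 0.019 ms; 4 hops → 0.076 ms.
Propagation delays (d/s per hop): 8.5, 1.98953, 1.10476, 5.4 ms; sum = 16.9943 ms.
Processing at 3 router(s): 3 × 2 ms = 6 ms.
End-to-end = 23.1 ms.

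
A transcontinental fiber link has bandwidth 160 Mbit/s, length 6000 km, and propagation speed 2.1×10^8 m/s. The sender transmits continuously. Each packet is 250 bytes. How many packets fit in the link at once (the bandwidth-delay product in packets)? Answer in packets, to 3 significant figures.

2290 packets

Propagation delay = 6000000 / 210000000 = 0.0285714 s.
BDP = R × t_prop = 160000000 × 0.0285714 = 4571430 bits.
In packets of 2000 bits: 2290 packets.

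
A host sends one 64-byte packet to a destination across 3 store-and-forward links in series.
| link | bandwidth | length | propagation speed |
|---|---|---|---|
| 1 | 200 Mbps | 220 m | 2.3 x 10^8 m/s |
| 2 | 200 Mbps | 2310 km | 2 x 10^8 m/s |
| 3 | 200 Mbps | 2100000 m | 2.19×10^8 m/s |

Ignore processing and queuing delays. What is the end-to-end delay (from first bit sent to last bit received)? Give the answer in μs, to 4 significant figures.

L = 64 × 8 = 512 bits.
Transmission delay per hop = L/R = 512/200000000 = 2.56 μs; 3 hops → 7.68 μs.
Propagation delays (d/s per hop): 0.956522, 11550, 9589.04 μs; sum = 21140 μs.
End-to-end = 21150 μs.

21150 μs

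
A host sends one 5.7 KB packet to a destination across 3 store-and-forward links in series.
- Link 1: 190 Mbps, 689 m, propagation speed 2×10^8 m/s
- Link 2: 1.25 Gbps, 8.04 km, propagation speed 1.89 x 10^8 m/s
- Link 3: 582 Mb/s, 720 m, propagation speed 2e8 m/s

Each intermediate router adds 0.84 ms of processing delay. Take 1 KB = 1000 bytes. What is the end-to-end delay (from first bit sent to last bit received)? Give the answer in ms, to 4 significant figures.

2.084 ms

L = 45600 bits.
Transmission delays (L/R per hop): 0.24, 0.03648, 0.0783505 ms; sum = 0.354831 ms.
Propagation delays (d/s per hop): 0.003445, 0.0425397, 0.0036 ms; sum = 0.0495847 ms.
Processing at 2 router(s): 2 × 0.84 ms = 1.68 ms.
End-to-end = 2.084 ms.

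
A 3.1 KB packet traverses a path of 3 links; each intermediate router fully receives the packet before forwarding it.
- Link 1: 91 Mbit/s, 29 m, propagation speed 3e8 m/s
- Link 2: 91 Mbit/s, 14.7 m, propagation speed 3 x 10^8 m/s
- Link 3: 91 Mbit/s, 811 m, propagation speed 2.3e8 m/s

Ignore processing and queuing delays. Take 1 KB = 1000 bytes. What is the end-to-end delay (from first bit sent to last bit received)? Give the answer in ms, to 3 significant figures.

L = 24800 bits.
Transmission delay per hop = L/R = 24800/91000000 = 0.272527 ms; 3 hops → 0.817582 ms.
Propagation delays (d/s per hop): 9.66667e-05, 4.9e-05, 0.00352609 ms; sum = 0.00367175 ms.
End-to-end = 0.821 ms.

0.821 ms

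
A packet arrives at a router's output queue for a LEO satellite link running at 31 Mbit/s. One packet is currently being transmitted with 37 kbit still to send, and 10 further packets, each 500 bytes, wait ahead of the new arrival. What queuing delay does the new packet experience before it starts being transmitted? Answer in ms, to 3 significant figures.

Each queued packet: L/R = 4000/31000000 = 0.129032 ms.
10 queued → 1.29032 ms.
Plus remaining 37000 bits of current packet: 1.19355 ms.
Queuing delay = 2.48 ms.

2.48 ms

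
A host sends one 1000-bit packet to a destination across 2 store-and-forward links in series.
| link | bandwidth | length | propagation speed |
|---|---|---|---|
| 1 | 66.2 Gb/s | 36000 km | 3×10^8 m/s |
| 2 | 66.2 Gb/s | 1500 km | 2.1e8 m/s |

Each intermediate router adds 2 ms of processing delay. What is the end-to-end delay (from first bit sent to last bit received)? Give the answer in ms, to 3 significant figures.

Transmission delay per hop = L/R = 1000/66200000000 = 1.51057e-05 ms; 2 hops → 3.02115e-05 ms.
Propagation delays (d/s per hop): 120, 7.14286 ms; sum = 127.143 ms.
Processing at 1 router(s): 1 × 2 ms = 2 ms.
End-to-end = 129 ms.

129 ms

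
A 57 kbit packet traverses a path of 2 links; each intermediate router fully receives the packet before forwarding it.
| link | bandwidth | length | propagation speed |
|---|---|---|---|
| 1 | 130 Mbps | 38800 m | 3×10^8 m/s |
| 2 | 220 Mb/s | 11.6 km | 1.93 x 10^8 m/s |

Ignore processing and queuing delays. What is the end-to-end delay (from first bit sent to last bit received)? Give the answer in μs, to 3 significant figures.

887 μs

L = 57000 bits.
Transmission delays (L/R per hop): 438.462, 259.091 μs; sum = 697.552 μs.
Propagation delays (d/s per hop): 129.333, 60.1036 μs; sum = 189.437 μs.
End-to-end = 887 μs.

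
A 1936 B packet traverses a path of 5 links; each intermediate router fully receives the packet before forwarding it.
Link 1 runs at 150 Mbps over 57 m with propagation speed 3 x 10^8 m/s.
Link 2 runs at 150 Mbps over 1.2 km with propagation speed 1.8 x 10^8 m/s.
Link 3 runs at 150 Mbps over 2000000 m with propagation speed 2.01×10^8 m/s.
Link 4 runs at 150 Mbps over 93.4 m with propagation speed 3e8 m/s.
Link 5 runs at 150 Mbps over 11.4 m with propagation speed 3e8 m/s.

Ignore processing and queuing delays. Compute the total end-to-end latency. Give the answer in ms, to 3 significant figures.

L = 1936 × 8 = 15488 bits.
Transmission delay per hop = L/R = 15488/150000000 = 0.103253 ms; 5 hops → 0.516267 ms.
Propagation delays (d/s per hop): 0.00019, 0.00666667, 9.95025, 0.000311333, 3.8e-05 ms; sum = 9.95745 ms.
End-to-end = 10.5 ms.

10.5 ms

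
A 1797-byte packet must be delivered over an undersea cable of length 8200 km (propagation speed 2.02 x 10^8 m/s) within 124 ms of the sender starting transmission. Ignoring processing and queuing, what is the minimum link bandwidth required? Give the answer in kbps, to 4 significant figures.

L = 14376 bits.
Propagation delay = 8200000 / 202000000 = 40.5941 ms.
Transmission budget = 124 − 40.5941 = 83.4059 ms.
R ≥ L / t_tx = 14376 bits / 0.0834059 s = 172.4 kbps.

172.4 kbps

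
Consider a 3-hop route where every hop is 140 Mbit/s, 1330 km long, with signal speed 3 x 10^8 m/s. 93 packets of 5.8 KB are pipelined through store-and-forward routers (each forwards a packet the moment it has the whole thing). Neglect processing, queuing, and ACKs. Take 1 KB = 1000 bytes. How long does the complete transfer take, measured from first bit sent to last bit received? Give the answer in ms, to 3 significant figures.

44.8 ms

Per-hop transmission t_tx = L/R = 46400/140000000 = 0.331429 ms.
Per-hop propagation t_prop = 1330000/300000000 = 4.43333 ms.
Pipeline fill: first packet needs 3·t_tx to clear all hops; remaining 92 packets each add one t_tx.
Total = (3+93-1)·t_tx + 3·t_prop = 95·0.331429 + 3·4.43333 = 44.8 ms.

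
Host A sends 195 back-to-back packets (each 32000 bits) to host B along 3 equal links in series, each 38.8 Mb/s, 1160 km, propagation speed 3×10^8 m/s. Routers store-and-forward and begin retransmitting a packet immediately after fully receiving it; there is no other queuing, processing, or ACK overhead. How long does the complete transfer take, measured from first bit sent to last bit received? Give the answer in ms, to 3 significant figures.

Per-hop transmission t_tx = L/R = 32000/38800000 = 0.824742 ms.
Per-hop propagation t_prop = 1160000/300000000 = 3.86667 ms.
Pipeline fill: first packet needs 3·t_tx to clear all hops; remaining 194 packets each add one t_tx.
Total = (3+195-1)·t_tx + 3·t_prop = 197·0.824742 + 3·3.86667 = 174 ms.

174 ms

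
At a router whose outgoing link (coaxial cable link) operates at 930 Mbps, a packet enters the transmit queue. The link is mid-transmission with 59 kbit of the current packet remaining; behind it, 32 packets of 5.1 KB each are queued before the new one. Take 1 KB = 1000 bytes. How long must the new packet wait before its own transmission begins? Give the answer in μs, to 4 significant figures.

1467 μs

Each queued packet: L/R = 40800/930000000 = 43.871 μs.
32 queued → 1403.87 μs.
Plus remaining 59000 bits of current packet: 63.4409 μs.
Queuing delay = 1467 μs.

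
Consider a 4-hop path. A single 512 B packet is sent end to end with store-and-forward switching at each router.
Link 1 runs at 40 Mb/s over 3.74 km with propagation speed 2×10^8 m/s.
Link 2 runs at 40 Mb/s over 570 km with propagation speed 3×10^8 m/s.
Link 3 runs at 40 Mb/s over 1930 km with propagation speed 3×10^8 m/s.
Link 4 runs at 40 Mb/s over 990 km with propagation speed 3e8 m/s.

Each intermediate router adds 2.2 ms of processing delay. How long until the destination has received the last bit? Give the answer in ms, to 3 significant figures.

18.7 ms

L = 512 × 8 = 4096 bits.
Transmission delay per hop = L/R = 4096/40000000 = 0.1024 ms; 4 hops → 0.4096 ms.
Propagation delays (d/s per hop): 0.0187, 1.9, 6.43333, 3.3 ms; sum = 11.652 ms.
Processing at 3 router(s): 3 × 2.2 ms = 6.6 ms.
End-to-end = 18.7 ms.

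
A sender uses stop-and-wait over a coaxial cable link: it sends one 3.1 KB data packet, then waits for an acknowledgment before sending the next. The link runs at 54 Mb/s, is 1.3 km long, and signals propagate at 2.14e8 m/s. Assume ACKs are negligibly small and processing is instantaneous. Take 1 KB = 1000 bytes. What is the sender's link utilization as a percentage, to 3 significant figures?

t_tx = L/R = 24800/54000000 = 0.000459259 s.
t_prop = 1300/214000000 = 6.07477e-06 s; RTT = 1.21495e-05 s.
Cycle = t_tx + RTT = 0.000471409 s.
Utilization = t_tx / cycle = 0.000459259/0.000471409 = 97.4 %.

97.4 %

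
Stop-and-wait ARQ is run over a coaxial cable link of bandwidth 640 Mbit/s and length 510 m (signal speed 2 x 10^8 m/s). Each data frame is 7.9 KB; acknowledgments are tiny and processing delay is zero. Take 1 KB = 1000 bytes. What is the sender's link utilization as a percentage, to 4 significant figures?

t_tx = L/R = 63200/640000000 = 9.875e-05 s.
t_prop = 510/200000000 = 2.55e-06 s; RTT = 5.1e-06 s.
Cycle = t_tx + RTT = 0.00010385 s.
Utilization = t_tx / cycle = 9.875e-05/0.00010385 = 95.09 %.

95.09 %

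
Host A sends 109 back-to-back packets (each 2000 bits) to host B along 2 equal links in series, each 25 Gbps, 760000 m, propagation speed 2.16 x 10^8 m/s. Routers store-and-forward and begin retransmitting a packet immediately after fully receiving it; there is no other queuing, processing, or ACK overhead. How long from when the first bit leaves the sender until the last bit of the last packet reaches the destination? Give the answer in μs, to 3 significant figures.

7050 μs

Per-hop transmission t_tx = L/R = 2000/25000000000 = 0.08 μs.
Per-hop propagation t_prop = 760000/216000000 = 3518.52 μs.
Pipeline fill: first packet needs 2·t_tx to clear all hops; remaining 108 packets each add one t_tx.
Total = (2+109-1)·t_tx + 2·t_prop = 110·0.08 + 2·3518.52 = 7050 μs.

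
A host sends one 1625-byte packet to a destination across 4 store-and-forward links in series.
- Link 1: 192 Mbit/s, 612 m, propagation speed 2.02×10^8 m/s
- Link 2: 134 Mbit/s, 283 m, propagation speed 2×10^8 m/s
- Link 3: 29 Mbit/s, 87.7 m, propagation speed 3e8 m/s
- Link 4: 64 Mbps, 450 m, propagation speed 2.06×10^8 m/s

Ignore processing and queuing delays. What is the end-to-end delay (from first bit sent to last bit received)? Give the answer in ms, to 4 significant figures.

L = 1625 × 8 = 13000 bits.
Transmission delays (L/R per hop): 0.0677083, 0.0970149, 0.448276, 0.203125 ms; sum = 0.816124 ms.
Propagation delays (d/s per hop): 0.0030297, 0.001415, 0.000292333, 0.00218447 ms; sum = 0.0069215 ms.
End-to-end = 0.8230 ms.

0.8230 ms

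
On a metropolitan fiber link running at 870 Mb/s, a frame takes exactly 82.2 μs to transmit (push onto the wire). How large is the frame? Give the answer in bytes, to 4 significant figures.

8939 bytes

L = R × t_tx = 870000000 b/s × 8.22e-05 s = 71514 bits.
In bytes: 71514 / 8 = 8939 bytes.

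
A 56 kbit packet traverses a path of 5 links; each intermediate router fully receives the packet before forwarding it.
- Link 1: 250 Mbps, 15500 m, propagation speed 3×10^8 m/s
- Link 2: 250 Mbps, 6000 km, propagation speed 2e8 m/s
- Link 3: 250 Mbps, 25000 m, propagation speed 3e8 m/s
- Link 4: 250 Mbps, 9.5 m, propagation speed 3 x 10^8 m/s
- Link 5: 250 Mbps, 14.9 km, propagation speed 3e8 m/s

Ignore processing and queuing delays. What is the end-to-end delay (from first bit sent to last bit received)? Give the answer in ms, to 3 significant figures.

31.3 ms

L = 56000 bits.
Transmission delay per hop = L/R = 56000/250000000 = 0.224 ms; 5 hops → 1.12 ms.
Propagation delays (d/s per hop): 0.0516667, 30, 0.0833333, 3.16667e-05, 0.0496667 ms; sum = 30.1847 ms.
End-to-end = 31.3 ms.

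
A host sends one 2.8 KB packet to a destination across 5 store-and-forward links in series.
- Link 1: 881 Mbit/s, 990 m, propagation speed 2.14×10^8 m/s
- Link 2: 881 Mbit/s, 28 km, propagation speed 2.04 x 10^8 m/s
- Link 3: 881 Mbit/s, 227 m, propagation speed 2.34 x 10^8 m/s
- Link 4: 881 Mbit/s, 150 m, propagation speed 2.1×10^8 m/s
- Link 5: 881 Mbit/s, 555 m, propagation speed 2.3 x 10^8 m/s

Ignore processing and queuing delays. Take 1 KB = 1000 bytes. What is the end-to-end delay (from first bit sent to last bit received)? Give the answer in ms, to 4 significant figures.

L = 22400 bits.
Transmission delay per hop = L/R = 22400/881000000 = 0.0254257 ms; 5 hops → 0.127128 ms.
Propagation delays (d/s per hop): 0.00462617, 0.137255, 0.000970085, 0.000714286, 0.00241304 ms; sum = 0.145978 ms.
End-to-end = 0.2731 ms.

0.2731 ms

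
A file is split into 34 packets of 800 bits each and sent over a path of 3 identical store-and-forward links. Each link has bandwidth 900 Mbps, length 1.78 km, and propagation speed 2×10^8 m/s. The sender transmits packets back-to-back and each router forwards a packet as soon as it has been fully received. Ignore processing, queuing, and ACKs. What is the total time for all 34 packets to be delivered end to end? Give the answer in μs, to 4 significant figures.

Per-hop transmission t_tx = L/R = 800/900000000 = 0.888889 μs.
Per-hop propagation t_prop = 1780/200000000 = 8.9 μs.
Pipeline fill: first packet needs 3·t_tx to clear all hops; remaining 33 packets each add one t_tx.
Total = (3+34-1)·t_tx + 3·t_prop = 36·0.888889 + 3·8.9 = 58.70 μs.

58.70 μs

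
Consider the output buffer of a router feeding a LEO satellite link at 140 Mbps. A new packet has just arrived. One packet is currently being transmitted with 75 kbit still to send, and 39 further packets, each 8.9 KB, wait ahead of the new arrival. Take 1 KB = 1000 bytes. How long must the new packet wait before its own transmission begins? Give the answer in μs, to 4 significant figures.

20370 μs

Each queued packet: L/R = 71200/140000000 = 508.571 μs.
39 queued → 19834.3 μs.
Plus remaining 75000 bits of current packet: 535.714 μs.
Queuing delay = 20370 μs.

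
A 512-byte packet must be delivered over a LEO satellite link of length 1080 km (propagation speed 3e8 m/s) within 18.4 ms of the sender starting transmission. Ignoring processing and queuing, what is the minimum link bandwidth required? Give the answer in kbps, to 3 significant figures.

277 kbps

L = 4096 bits.
Propagation delay = 1080000 / 300000000 = 3.6 ms.
Transmission budget = 18.4 − 3.6 = 14.8 ms.
R ≥ L / t_tx = 4096 bits / 0.0148 s = 277 kbps.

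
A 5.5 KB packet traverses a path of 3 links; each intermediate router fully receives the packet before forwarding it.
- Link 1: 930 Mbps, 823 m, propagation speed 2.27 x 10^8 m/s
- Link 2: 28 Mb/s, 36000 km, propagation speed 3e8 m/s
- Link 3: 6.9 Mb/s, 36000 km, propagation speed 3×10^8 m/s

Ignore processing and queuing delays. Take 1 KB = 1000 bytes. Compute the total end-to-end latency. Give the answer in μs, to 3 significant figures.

L = 44000 bits.
Transmission delays (L/R per hop): 47.3118, 1571.43, 6376.81 μs; sum = 7995.55 μs.
Propagation delays (d/s per hop): 3.62555, 120000, 120000 μs; sum = 240004 μs.
End-to-end = 248000 μs.

248000 μs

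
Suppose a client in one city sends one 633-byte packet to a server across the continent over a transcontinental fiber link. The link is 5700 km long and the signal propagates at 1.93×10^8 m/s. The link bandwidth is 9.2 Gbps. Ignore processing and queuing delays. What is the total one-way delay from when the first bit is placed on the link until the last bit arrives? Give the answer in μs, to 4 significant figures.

29530 μs

L = 633 × 8 = 5064 bits.
Transmission delay = L/R = 5064 / 9200000000 = 0.550435 μs.
Propagation delay = d/s = 5700000 m / 193000000 m/s = 29533.7 μs.
Total = 29530 μs.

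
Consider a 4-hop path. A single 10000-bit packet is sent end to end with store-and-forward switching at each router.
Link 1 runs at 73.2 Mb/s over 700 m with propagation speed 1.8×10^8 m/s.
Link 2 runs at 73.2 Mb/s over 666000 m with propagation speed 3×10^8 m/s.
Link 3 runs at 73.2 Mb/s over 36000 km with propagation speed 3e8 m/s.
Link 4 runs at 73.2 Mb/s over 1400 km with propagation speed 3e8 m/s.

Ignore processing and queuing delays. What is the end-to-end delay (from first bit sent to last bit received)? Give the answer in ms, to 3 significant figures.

Transmission delay per hop = L/R = 10000/73200000 = 0.136612 ms; 4 hops → 0.546448 ms.
Propagation delays (d/s per hop): 0.00388889, 2.22, 120, 4.66667 ms; sum = 126.891 ms.
End-to-end = 127 ms.

127 ms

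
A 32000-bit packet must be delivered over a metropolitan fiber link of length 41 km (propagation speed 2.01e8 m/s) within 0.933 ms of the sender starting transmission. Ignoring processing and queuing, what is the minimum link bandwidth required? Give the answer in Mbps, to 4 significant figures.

Propagation delay = 41000 / 2.01e+08 = 0.20398 ms.
Transmission budget = 0.933 − 0.20398 = 0.72902 ms.
R ≥ L / t_tx = 32000 bits / 0.00072902 s = 43.89 Mbps.

43.89 Mbps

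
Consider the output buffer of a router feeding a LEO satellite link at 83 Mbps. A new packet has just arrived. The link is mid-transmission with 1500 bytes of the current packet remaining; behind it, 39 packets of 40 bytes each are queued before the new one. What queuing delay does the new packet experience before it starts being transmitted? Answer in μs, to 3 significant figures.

Each queued packet: L/R = 320/83000000 = 3.85542 μs.
39 queued → 150.361 μs.
Plus remaining 12000 bits of current packet: 144.578 μs.
Queuing delay = 295 μs.

295 μs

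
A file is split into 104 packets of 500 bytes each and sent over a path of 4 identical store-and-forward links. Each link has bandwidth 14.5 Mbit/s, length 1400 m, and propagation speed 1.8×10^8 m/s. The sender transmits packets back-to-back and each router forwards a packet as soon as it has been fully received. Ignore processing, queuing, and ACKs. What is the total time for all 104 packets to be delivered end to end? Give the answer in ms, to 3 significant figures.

29.5 ms

Per-hop transmission t_tx = L/R = 4000/14500000 = 0.275862 ms.
Per-hop propagation t_prop = 1400/180000000 = 0.00777778 ms.
Pipeline fill: first packet needs 4·t_tx to clear all hops; remaining 103 packets each add one t_tx.
Total = (4+104-1)·t_tx + 4·t_prop = 107·0.275862 + 4·0.00777778 = 29.5 ms.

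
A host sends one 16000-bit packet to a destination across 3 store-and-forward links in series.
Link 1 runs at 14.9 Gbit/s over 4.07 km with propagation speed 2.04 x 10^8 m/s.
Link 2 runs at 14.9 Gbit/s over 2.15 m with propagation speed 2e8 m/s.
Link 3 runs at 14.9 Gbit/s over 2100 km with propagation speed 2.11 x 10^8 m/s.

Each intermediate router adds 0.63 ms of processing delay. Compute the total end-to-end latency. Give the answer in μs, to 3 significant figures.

11200 μs

Transmission delay per hop = L/R = 16000/14900000000 = 1.07383 μs; 3 hops → 3.22148 μs.
Propagation delays (d/s per hop): 19.951, 0.01075, 9952.61 μs; sum = 9972.57 μs.
Processing at 2 router(s): 2 × 0.63 ms = 1260 μs.
End-to-end = 11200 μs.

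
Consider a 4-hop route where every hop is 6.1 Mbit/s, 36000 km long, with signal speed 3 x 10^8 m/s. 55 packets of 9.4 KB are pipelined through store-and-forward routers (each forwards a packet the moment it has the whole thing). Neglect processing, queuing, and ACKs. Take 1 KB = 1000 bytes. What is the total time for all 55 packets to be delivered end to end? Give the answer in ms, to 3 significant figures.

Per-hop transmission t_tx = L/R = 75200/6100000 = 12.3279 ms.
Per-hop propagation t_prop = 36000000/300000000 = 120 ms.
Pipeline fill: first packet needs 4·t_tx to clear all hops; remaining 54 packets each add one t_tx.
Total = (4+55-1)·t_tx + 4·t_prop = 58·12.3279 + 4·120 = 1200 ms.

1200 ms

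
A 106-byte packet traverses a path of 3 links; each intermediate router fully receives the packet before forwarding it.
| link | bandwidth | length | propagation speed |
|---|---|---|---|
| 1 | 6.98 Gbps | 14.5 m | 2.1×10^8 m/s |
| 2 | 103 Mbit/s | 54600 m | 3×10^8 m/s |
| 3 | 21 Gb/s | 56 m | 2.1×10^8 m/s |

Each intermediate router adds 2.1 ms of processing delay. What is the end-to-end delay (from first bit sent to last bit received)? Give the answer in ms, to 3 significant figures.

L = 106 × 8 = 848 bits.
Transmission delays (L/R per hop): 0.00012149, 0.00823301, 4.0381e-05 ms; sum = 0.00839488 ms.
Propagation delays (d/s per hop): 6.90476e-05, 0.182, 0.000266667 ms; sum = 0.182336 ms.
Processing at 2 router(s): 2 × 2.1 ms = 4.2 ms.
End-to-end = 4.39 ms.

4.39 ms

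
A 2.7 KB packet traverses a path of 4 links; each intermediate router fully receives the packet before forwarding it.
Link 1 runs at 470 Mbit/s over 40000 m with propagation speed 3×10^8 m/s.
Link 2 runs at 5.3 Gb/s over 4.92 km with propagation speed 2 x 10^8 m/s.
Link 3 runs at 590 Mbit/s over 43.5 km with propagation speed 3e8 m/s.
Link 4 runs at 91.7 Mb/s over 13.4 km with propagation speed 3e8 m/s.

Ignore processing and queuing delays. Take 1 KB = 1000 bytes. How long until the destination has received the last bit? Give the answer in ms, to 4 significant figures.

0.6698 ms

L = 21600 bits.
Transmission delays (L/R per hop): 0.0459574, 0.00407547, 0.0366102, 0.235551 ms; sum = 0.322194 ms.
Propagation delays (d/s per hop): 0.133333, 0.0246, 0.145, 0.0446667 ms; sum = 0.3476 ms.
End-to-end = 0.6698 ms.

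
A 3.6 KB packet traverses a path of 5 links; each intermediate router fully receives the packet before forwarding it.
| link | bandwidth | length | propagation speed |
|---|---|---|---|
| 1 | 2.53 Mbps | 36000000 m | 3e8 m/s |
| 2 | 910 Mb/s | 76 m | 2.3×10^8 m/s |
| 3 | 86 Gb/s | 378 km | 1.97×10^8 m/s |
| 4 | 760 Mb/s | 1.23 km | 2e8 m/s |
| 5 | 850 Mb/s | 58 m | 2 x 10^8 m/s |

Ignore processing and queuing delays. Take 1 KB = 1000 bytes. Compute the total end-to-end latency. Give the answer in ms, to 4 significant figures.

L = 28800 bits.
Transmission delays (L/R per hop): 11.3834, 0.0316484, 0.000334884, 0.0378947, 0.0338824 ms; sum = 11.4872 ms.
Propagation delays (d/s per hop): 120, 0.000330435, 1.91878, 0.00615, 0.00029 ms; sum = 121.926 ms.
End-to-end = 133.4 ms.

133.4 ms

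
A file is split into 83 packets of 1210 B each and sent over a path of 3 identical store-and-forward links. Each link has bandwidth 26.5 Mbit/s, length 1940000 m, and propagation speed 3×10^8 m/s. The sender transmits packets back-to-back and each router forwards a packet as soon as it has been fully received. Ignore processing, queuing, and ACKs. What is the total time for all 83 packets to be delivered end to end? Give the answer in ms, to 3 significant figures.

50.4 ms

Per-hop transmission t_tx = L/R = 9680/26500000 = 0.365283 ms.
Per-hop propagation t_prop = 1940000/300000000 = 6.46667 ms.
Pipeline fill: first packet needs 3·t_tx to clear all hops; remaining 82 packets each add one t_tx.
Total = (3+83-1)·t_tx + 3·t_prop = 85·0.365283 + 3·6.46667 = 50.4 ms.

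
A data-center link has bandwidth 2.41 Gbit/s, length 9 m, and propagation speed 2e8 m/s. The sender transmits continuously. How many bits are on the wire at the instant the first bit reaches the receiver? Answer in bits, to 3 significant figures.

108 bits

Propagation delay = 9 / 200000000 = 4.5e-08 s.
BDP = R × t_prop = 2410000000 × 4.5e-08 = 108.45 bits.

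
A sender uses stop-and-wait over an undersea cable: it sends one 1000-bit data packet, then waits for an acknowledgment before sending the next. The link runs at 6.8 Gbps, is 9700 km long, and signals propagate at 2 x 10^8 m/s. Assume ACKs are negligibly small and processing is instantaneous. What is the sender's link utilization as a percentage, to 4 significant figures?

0.0001516 %

t_tx = L/R = 1000/6800000000 = 1.47059e-07 s.
t_prop = 9700000/200000000 = 0.0485 s; RTT = 0.097 s.
Cycle = t_tx + RTT = 0.0970001 s.
Utilization = t_tx / cycle = 1.47059e-07/0.0970001 = 0.0001516 %.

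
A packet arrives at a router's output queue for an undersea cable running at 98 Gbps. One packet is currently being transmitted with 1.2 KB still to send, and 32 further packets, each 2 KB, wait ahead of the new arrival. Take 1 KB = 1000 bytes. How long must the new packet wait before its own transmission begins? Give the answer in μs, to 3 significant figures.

Each queued packet: L/R = 16000/98000000000 = 0.163265 μs.
32 queued → 5.22449 μs.
Plus remaining 9600 bits of current packet: 0.0979592 μs.
Queuing delay = 5.32 μs.

5.32 μs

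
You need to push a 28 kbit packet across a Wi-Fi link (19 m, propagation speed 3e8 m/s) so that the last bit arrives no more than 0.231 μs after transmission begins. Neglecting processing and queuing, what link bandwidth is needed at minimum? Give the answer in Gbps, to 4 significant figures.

Propagation delay = 19 / 300000000 = 0.0633333 μs.
Transmission budget = 0.231 − 0.0633333 = 0.167667 μs.
R ≥ L / t_tx = 28000 bits / 1.67667e-07 s = 167.0 Gbps.

167.0 Gbps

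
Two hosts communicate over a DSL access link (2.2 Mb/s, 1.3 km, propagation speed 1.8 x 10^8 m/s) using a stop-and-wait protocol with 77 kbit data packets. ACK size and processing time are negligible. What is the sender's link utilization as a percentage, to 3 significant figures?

100 %

t_tx = L/R = 77000/2200000 = 0.035 s.
t_prop = 1300/180000000 = 7.22222e-06 s; RTT = 1.44444e-05 s.
Cycle = t_tx + RTT = 0.0350144 s.
Utilization = t_tx / cycle = 0.035/0.0350144 = 100 %.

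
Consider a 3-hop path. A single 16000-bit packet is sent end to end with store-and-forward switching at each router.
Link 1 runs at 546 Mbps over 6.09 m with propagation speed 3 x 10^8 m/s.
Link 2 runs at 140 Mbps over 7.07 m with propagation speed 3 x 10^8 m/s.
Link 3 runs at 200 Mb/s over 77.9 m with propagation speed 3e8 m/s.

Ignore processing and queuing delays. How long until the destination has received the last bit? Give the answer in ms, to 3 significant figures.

Transmission delays (L/R per hop): 0.029304, 0.114286, 0.08 ms; sum = 0.22359 ms.
Propagation delays (d/s per hop): 2.03e-05, 2.35667e-05, 0.000259667 ms; sum = 0.000303533 ms.
End-to-end = 0.224 ms.

0.224 ms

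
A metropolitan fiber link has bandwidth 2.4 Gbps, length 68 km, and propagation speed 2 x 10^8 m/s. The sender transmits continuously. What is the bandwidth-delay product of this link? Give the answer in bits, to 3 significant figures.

816000 bits

Propagation delay = 68000 / 200000000 = 0.00034 s.
BDP = R × t_prop = 2400000000 × 0.00034 = 816000 bits.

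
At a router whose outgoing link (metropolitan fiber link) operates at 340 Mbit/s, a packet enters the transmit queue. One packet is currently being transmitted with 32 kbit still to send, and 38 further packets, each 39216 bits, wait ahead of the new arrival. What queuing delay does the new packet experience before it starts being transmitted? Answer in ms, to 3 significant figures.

Each queued packet: L/R = 39216/340000000 = 0.115341 ms.
38 queued → 4.38296 ms.
Plus remaining 32000 bits of current packet: 0.0941176 ms.
Queuing delay = 4.48 ms.

4.48 ms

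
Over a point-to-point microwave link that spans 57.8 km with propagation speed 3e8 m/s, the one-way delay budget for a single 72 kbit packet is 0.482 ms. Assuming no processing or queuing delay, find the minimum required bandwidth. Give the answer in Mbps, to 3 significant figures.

Propagation delay = 57800 / 300000000 = 0.192667 ms.
Transmission budget = 0.482 − 0.192667 = 0.289333 ms.
R ≥ L / t_tx = 72000 bits / 0.000289333 s = 249 Mbps.

249 Mbps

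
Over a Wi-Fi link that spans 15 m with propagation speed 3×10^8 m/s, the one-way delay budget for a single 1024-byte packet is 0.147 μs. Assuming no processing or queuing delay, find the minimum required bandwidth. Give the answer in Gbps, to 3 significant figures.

84.5 Gbps

L = 8192 bits.
Propagation delay = 15 / 300000000 = 0.05 μs.
Transmission budget = 0.147 − 0.05 = 0.097 μs.
R ≥ L / t_tx = 8192 bits / 9.7e-08 s = 84.5 Gbps.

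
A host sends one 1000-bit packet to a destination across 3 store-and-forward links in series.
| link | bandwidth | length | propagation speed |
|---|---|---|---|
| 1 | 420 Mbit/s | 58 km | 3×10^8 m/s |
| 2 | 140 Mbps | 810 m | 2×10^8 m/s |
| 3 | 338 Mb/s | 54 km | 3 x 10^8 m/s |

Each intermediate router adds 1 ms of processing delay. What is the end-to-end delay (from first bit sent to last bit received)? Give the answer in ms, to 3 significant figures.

Transmission delays (L/R per hop): 0.00238095, 0.00714286, 0.00295858 ms; sum = 0.0124824 ms.
Propagation delays (d/s per hop): 0.193333, 0.00405, 0.18 ms; sum = 0.377383 ms.
Processing at 2 router(s): 2 × 1 ms = 2 ms.
End-to-end = 2.39 ms.

2.39 ms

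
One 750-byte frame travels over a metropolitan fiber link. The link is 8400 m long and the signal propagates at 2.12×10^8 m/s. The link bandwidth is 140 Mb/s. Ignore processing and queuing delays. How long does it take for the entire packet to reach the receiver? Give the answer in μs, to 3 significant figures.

L = 750 × 8 = 6000 bits.
Transmission delay = L/R = 6000 / 140000000 = 42.8571 μs.
Propagation delay = d/s = 8400 m / 212000000 m/s = 39.6226 μs.
Total = 82.5 μs.

82.5 μs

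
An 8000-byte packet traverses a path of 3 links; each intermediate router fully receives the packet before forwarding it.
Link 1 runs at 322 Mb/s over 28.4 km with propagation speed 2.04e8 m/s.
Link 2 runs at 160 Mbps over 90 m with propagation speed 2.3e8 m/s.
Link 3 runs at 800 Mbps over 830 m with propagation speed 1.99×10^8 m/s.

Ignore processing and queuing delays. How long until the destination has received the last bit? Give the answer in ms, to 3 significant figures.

0.823 ms

L = 8000 × 8 = 64000 bits.
Transmission delays (L/R per hop): 0.198758, 0.4, 0.08 ms; sum = 0.678758 ms.
Propagation delays (d/s per hop): 0.139216, 0.000391304, 0.00417085 ms; sum = 0.143778 ms.
End-to-end = 0.823 ms.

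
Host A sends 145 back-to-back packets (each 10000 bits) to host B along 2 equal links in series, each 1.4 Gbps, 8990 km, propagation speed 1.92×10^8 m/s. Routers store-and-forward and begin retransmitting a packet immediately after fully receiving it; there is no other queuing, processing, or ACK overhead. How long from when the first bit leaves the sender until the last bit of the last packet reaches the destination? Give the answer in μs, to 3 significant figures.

Per-hop transmission t_tx = L/R = 10000/1400000000 = 7.14286 μs.
Per-hop propagation t_prop = 8990000/192000000 = 46822.9 μs.
Pipeline fill: first packet needs 2·t_tx to clear all hops; remaining 144 packets each add one t_tx.
Total = (2+145-1)·t_tx + 2·t_prop = 146·7.14286 + 2·46822.9 = 94700 μs.

94700 μs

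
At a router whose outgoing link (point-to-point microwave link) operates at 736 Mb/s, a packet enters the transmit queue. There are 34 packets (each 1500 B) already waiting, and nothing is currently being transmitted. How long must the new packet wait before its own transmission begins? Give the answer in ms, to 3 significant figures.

0.554 ms

Each queued packet: L/R = 12000/736000000 = 0.0163043 ms.
34 queued → 0.554348 ms.
Queuing delay = 0.554 ms.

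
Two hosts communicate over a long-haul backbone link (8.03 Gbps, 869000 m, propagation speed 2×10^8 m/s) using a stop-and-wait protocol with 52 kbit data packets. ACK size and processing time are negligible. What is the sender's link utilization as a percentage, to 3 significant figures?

t_tx = L/R = 52000/8.03e+09 = 6.47572e-06 s.
t_prop = 869000/200000000 = 0.004345 s; RTT = 0.00869 s.
Cycle = t_tx + RTT = 0.00869648 s.
Utilization = t_tx / cycle = 6.47572e-06/0.00869648 = 0.0745 %.

0.0745 %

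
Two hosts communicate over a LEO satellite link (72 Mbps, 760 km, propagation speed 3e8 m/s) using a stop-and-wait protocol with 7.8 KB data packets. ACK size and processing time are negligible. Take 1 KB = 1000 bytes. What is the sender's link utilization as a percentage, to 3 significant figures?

t_tx = L/R = 62400/72000000 = 0.000866667 s.
t_prop = 760000/300000000 = 0.00253333 s; RTT = 0.00506667 s.
Cycle = t_tx + RTT = 0.00593333 s.
Utilization = t_tx / cycle = 0.000866667/0.00593333 = 14.6 %.

14.6 %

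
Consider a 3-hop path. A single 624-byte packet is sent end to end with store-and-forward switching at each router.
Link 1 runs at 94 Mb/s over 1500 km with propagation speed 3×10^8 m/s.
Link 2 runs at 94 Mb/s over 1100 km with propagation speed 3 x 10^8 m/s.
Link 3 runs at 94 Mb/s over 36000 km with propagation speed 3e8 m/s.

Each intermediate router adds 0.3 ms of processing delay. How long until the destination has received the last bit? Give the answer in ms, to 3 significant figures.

129 ms

L = 624 × 8 = 4992 bits.
Transmission delay per hop = L/R = 4992/94000000 = 0.0531064 ms; 3 hops → 0.159319 ms.
Propagation delays (d/s per hop): 5, 3.66667, 120 ms; sum = 128.667 ms.
Processing at 2 router(s): 2 × 0.3 ms = 0.6 ms.
End-to-end = 129 ms.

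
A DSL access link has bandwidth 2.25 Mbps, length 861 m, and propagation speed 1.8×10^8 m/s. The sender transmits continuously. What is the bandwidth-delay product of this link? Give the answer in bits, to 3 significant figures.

10.8 bits

Propagation delay = 861 / 180000000 = 4.78333e-06 s.
BDP = R × t_prop = 2250000 × 4.78333e-06 = 10.7625 bits.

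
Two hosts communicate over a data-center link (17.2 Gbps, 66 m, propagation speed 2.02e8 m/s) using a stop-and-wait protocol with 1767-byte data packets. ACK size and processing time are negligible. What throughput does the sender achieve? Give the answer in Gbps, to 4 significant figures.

t_tx = L/R = 14136/17200000000 = 8.2186e-07 s.
t_prop = 66/202000000 = 3.26733e-07 s; RTT = 6.53465e-07 s.
Cycle = t_tx + RTT = 1.47533e-06 s.
Throughput = L / cycle = 14136 / 1.47533e-06 = 9.582 Gbps.

9.582 Gbps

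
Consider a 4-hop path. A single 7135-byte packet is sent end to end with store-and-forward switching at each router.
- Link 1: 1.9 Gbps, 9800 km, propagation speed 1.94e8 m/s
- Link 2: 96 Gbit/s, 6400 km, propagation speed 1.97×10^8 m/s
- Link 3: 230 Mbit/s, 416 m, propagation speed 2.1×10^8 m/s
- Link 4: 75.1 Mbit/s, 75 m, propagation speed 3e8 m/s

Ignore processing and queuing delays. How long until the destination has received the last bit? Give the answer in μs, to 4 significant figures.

84040 μs

L = 7135 × 8 = 57080 bits.
Transmission delays (L/R per hop): 30.0421, 0.594583, 248.174, 760.053 μs; sum = 1038.86 μs.
Propagation delays (d/s per hop): 50515.5, 32487.3, 1.98095, 0.25 μs; sum = 83005 μs.
End-to-end = 84040 μs.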